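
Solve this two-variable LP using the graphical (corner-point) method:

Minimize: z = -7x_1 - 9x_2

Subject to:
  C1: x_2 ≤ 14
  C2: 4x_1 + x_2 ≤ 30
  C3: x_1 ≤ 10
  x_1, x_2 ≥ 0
x_1 = 4, x_2 = 14, z = -154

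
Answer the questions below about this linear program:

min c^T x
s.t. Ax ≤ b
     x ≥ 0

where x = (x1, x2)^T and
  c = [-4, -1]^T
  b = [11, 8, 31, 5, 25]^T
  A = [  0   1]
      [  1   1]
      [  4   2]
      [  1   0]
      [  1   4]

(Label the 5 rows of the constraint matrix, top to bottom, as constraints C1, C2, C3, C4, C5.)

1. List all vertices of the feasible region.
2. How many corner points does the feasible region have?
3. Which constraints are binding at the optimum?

1. (0, 0), (5, 0), (5, 3), (2.333, 5.667), (0, 6.25)
2. 5
3. C2, C4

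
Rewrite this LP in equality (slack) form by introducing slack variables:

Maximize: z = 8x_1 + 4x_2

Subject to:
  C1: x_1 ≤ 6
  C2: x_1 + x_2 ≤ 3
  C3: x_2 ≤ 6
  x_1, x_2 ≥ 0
max z = 8x_1 + 4x_2

s.t.
  x_1 + s1 = 6
  x_1 + x_2 + s2 = 3
  x_2 + s3 = 6
  x_1, x_2, s1, s2, s3 ≥ 0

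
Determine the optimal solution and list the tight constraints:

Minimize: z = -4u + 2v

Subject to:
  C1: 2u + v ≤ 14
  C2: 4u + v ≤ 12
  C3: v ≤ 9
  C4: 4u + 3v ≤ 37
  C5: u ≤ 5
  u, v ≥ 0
Optimal: u = 3, v = 0
Binding: C2, v ≥ 0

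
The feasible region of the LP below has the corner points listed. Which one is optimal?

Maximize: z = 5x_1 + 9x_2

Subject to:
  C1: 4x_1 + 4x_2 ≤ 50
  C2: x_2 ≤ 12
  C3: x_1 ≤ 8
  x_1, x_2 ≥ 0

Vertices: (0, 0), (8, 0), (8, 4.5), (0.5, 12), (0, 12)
Evaluating z = 5x_1 + 9x_2 at each vertex:
  (0, 0): z = 0
  (8, 0): z = 40
  (8, 4.5): z = 80.5
  (0.5, 12): z = 110.5
  (0, 12): z = 108

The largest value is z = 110.5, attained at (0.5, 12).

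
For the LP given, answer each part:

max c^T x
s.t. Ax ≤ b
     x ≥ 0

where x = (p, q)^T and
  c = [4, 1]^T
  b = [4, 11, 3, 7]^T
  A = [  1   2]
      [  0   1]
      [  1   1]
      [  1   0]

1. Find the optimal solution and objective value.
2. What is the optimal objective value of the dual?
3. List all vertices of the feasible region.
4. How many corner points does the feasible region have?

1. p = 3, q = 0, z = 12
2. 12 (by strong duality, equal to the primal optimum)
3. (0, 0), (3, 0), (2, 1), (0, 2)
4. 4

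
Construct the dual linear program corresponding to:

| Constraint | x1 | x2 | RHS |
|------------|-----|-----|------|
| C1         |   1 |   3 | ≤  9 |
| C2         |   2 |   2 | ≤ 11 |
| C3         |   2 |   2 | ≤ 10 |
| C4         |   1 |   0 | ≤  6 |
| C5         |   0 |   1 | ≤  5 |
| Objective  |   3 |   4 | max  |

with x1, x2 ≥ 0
Minimize: z = 9y1 + 11y2 + 10y3 + 6y4 + 5y5

Subject to:
  C1: -y1 - 2y2 - 2y3 - y4 ≤ -3
  C2: -3y1 - 2y2 - 2y3 - y5 ≤ -4
  y1, y2, y3, y4, y5 ≥ 0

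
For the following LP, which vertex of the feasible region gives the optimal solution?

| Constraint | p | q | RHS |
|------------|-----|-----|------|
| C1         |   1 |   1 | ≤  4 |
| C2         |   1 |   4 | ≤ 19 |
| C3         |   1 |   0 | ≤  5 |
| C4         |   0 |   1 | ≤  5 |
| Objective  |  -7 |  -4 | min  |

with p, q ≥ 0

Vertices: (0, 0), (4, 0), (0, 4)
(4, 0) with z = -28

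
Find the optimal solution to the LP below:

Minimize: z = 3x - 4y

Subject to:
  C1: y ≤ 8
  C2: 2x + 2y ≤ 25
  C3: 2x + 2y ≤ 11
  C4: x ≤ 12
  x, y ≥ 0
Each vertex is the intersection of two constraint boundaries that also satisfies all remaining constraints:
  x = 0 and y = 0 → (0, 0)
  2x + 2y = 11 and y = 0 → (5.5, 0)
  2x + 2y = 11 and x = 0 → (0, 5.5)

Evaluating z = 3x - 4y at each vertex:
  (0, 0): z = 0
  (5.5, 0): z = 16.5
  (0, 5.5): z = -22

The minimum is at (0, 5.5) with z = -22.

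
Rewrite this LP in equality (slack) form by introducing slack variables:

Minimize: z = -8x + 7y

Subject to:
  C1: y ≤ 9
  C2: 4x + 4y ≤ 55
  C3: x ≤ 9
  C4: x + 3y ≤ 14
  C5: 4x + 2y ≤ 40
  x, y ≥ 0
min z = -8x + 7y

s.t.
  y + s1 = 9
  4x + 4y + s2 = 55
  x + s3 = 9
  x + 3y + s4 = 14
  4x + 2y + s5 = 40
  x, y, s1, s2, s3, s4, s5 ≥ 0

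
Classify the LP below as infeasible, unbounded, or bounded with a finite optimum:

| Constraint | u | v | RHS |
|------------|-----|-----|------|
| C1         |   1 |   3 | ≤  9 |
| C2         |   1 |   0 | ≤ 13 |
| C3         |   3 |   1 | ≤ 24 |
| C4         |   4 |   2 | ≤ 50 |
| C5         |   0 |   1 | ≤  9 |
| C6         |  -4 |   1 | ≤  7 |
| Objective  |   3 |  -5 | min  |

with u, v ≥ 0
The point (0, 3) satisfies every constraint, so the LP is feasible; the constraints give u ≤ 13 and v ≤ 9, which with u, v ≥ 0 keep the feasible region inside a bounded box. A feasible, bounded LP attains a finite optimum at a vertex.

Evaluating z = 3u - 5v at each vertex:
  (0, 0): z = 0
  (8, 0): z = 24
  (7.875, 0.375): z = 21.75
  (0, 3): z = -15

Bounded optimum: z* = -15 at (0, 3).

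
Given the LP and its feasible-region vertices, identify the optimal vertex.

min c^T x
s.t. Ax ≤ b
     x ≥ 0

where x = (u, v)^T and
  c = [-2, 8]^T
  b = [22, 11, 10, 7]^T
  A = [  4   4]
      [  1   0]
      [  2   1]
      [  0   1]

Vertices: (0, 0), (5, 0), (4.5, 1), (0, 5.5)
(5, 0) with z = -10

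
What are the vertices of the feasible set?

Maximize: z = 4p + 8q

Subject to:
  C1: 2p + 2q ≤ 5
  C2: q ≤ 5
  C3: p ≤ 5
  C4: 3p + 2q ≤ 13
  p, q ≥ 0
Each vertex is the intersection of two constraint boundaries that also satisfies all remaining constraints:
  p = 0 and q = 0 → (0, 0)
  2p + 2q = 5 and q = 0 → (2.5, 0)
  2p + 2q = 5 and p = 0 → (0, 2.5)

Vertices: (0, 0), (2.5, 0), (0, 2.5)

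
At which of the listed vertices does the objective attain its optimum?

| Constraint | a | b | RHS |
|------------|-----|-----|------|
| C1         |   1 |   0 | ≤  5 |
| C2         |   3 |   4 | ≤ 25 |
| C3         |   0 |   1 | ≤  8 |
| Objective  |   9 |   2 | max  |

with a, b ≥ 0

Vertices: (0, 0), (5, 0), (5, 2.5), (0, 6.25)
(5, 2.5) with z = 50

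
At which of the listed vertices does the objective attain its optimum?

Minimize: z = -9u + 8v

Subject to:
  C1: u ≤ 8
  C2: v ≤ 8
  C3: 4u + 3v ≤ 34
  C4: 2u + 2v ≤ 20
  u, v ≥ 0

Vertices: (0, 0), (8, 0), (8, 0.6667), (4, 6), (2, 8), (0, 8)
Evaluating z = -9u + 8v at each vertex:
  (0, 0): z = 0
  (8, 0): z = -72
  (8, 0.6667): z = -66.67
  (4, 6): z = 12
  (2, 8): z = 46
  (0, 8): z = 64

The smallest value is z = -72, attained at (8, 0).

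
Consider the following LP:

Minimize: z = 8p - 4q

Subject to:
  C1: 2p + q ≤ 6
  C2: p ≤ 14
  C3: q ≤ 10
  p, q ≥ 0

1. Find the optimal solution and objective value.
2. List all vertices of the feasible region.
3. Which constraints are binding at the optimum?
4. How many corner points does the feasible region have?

1. p = 0, q = 6, z = -24
2. (0, 0), (3, 0), (0, 6)
3. C1, p ≥ 0
4. 3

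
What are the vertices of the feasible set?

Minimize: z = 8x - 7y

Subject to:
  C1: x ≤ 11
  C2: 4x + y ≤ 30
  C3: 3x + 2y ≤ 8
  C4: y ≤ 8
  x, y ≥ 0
Each vertex is the intersection of two constraint boundaries that also satisfies all remaining constraints:
  x = 0 and y = 0 → (0, 0)
  3x + 2y = 8 and y = 0 → (2.667, 0)
  3x + 2y = 8 and x = 0 → (0, 4)

Vertices: (0, 0), (2.667, 0), (0, 4)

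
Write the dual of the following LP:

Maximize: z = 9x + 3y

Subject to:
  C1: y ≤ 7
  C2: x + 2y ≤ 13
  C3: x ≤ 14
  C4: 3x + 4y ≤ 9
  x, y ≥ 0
Minimize: z = 7y1 + 13y2 + 14y3 + 9y4

Subject to:
  C1: -y2 - y3 - 3y4 ≤ -9
  C2: -y1 - 2y2 - 4y4 ≤ -3
  y1, y2, y3, y4 ≥ 0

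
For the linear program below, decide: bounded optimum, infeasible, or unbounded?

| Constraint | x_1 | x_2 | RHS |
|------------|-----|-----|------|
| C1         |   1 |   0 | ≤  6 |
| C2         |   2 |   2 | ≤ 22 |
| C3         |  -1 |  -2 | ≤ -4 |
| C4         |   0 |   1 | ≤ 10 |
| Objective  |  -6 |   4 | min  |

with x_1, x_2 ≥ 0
The point (6, 0) satisfies every constraint, so the LP is feasible; the constraints give x_1 ≤ 6 and x_2 ≤ 10, which with x_1, x_2 ≥ 0 keep the feasible region inside a bounded box. A feasible, bounded LP attains a finite optimum at a vertex.

Evaluating z = -6x_1 + 4x_2 at each vertex:
  (0, 2): z = 8
  (4, 0): z = -24
  (6, 0): z = -36
  (6, 5): z = -16
  (1, 10): z = 34
  (0, 10): z = 40

The LP has an optimal solution: (6, 0) with z = -36.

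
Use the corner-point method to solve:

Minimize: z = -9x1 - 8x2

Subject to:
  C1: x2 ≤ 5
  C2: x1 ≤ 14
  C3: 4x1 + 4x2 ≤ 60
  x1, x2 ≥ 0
Each vertex is the intersection of two constraint boundaries that also satisfies all remaining constraints:
  x1 = 0 and x2 = 0 → (0, 0)
  x1 = 14 and x2 = 0 → (14, 0)
  x1 = 14 and 4x1 + 4x2 = 60 → (14, 1)
  x2 = 5 and 4x1 + 4x2 = 60 → (10, 5)
  x2 = 5 and x1 = 0 → (0, 5)

Evaluating z = -9x1 - 8x2 at each vertex:
  (0, 0): z = 0
  (14, 0): z = -126
  (14, 1): z = -134
  (10, 5): z = -130
  (0, 5): z = -40

The minimum is at (14, 1) with z = -134.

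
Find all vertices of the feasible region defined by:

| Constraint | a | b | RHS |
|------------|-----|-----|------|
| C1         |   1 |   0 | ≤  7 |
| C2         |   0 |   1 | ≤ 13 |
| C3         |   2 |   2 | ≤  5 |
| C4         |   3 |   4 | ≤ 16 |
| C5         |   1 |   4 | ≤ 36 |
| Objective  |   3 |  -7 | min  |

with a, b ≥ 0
Each vertex is the intersection of two constraint boundaries that also satisfies all remaining constraints:
  a = 0 and b = 0 → (0, 0)
  2a + 2b = 5 and b = 0 → (2.5, 0)
  2a + 2b = 5 and a = 0 → (0, 2.5)

Vertices: (0, 0), (2.5, 0), (0, 2.5)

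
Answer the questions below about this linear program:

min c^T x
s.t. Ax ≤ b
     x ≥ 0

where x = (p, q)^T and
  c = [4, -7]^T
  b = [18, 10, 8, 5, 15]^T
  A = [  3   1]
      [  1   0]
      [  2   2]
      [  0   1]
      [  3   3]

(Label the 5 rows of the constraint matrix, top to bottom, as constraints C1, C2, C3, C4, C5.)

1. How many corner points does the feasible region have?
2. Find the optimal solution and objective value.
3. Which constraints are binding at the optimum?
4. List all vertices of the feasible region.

1. 3
2. p = 0, q = 4, z = -28
3. C3, p ≥ 0
4. (0, 0), (4, 0), (0, 4)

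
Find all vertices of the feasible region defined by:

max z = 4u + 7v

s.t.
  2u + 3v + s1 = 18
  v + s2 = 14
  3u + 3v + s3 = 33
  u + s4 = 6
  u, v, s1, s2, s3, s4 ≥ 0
Each vertex is the intersection of two constraint boundaries that also satisfies all remaining constraints:
  u = 0 and v = 0 → (0, 0)
  u = 6 and v = 0 → (6, 0)
  2u + 3v = 18 and u = 6 → (6, 2)
  2u + 3v = 18 and u = 0 → (0, 6)

Vertices: (0, 0), (6, 0), (6, 2), (0, 6)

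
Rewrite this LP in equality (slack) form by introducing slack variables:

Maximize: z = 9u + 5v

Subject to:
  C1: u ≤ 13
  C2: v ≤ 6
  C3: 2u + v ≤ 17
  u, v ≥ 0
max z = 9u + 5v

s.t.
  u + s1 = 13
  v + s2 = 6
  2u + v + s3 = 17
  u, v, s1, s2, s3 ≥ 0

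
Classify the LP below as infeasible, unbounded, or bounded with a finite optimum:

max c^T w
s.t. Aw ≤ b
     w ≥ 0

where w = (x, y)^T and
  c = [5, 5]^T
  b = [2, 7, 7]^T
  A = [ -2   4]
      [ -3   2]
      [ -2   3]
Feasible point: (0, 0) satisfies every constraint, so the LP is feasible.
Direction d = (1, 0): for each constraint row a, a·d ≤ 0 —
  (-2)(1) + (4)(0) = -2 ≤ 0
  (-3)(1) + (2)(0) = -3 ≤ 0
  (-2)(1) + (3)(0) = -2 ≤ 0
and d ≥ 0, so (0, 0) + t·d stays feasible for every t ≥ 0. Along this ray z = 5x + 5y changes by 5 per unit t, so z → +∞.

Unbounded: there is a feasible ray along which z → +∞.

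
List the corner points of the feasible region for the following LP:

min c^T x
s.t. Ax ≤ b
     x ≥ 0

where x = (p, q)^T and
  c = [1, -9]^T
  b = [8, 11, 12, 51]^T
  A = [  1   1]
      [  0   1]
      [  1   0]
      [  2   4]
Each vertex is the intersection of two constraint boundaries that also satisfies all remaining constraints:
  p = 0 and q = 0 → (0, 0)
  p + q = 8 and q = 0 → (8, 0)
  p + q = 8 and p = 0 → (0, 8)

Vertices: (0, 0), (8, 0), (0, 8)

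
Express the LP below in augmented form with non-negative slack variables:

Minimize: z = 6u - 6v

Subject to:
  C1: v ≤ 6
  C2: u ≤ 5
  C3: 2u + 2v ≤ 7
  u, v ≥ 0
min z = 6u - 6v

s.t.
  v + s1 = 6
  u + s2 = 5
  2u + 2v + s3 = 7
  u, v, s1, s2, s3 ≥ 0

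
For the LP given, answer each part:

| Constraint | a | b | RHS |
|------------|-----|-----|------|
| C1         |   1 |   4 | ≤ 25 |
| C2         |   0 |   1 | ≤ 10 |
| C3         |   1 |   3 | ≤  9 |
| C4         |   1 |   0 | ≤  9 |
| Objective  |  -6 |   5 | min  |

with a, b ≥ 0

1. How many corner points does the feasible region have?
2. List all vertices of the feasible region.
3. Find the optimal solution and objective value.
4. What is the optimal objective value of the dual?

1. 3
2. (0, 0), (9, 0), (0, 3)
3. a = 9, b = 0, z = -54
4. -54 (by strong duality, equal to the primal optimum)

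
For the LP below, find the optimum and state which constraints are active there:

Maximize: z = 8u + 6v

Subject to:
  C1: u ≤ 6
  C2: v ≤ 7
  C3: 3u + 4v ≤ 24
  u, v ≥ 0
Optimal: u = 6, v = 1.5
Slack at optimum:
  C1: slack = 0 (binding)
  C2: slack = 5.5
  C3: slack = 0 (binding)
  u ≥ 0: u = 6
  v ≥ 0: v = 1.5
Binding constraints: C1, C3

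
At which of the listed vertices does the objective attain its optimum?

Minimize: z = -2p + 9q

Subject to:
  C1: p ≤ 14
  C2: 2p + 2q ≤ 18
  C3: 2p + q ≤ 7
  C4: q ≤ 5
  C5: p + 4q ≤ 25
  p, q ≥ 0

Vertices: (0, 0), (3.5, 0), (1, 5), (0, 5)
Evaluating z = -2p + 9q at each vertex:
  (0, 0): z = 0
  (3.5, 0): z = -7
  (1, 5): z = 43
  (0, 5): z = 45

The smallest value is z = -7, attained at (3.5, 0).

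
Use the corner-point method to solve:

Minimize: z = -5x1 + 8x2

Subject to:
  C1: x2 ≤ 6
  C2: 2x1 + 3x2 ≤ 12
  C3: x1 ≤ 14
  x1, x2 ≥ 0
Each vertex is the intersection of two constraint boundaries that also satisfies all remaining constraints:
  x1 = 0 and x2 = 0 → (0, 0)
  2x1 + 3x2 = 12 and x2 = 0 → (6, 0)
  2x1 + 3x2 = 12 and x1 = 0 → (0, 4)

Evaluating z = -5x1 + 8x2 at each vertex:
  (0, 0): z = 0
  (6, 0): z = -30
  (0, 4): z = 32

The minimum is at (6, 0) with z = -30.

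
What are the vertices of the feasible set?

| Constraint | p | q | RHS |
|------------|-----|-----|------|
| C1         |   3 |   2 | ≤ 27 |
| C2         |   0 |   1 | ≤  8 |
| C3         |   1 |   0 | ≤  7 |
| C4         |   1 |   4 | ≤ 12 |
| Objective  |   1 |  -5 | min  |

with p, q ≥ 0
Each vertex is the intersection of two constraint boundaries that also satisfies all remaining constraints:
  p = 0 and q = 0 → (0, 0)
  p = 7 and q = 0 → (7, 0)
  p = 7 and p + 4q = 12 → (7, 1.25)
  p + 4q = 12 and p = 0 → (0, 3)

Vertices: (0, 0), (7, 0), (7, 1.25), (0, 3)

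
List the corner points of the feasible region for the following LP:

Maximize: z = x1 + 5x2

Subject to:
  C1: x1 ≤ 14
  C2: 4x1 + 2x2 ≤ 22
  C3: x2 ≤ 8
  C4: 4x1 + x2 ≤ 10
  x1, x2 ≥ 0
Each vertex is the intersection of two constraint boundaries that also satisfies all remaining constraints:
  x1 = 0 and x2 = 0 → (0, 0)
  4x1 + x2 = 10 and x2 = 0 → (2.5, 0)
  x2 = 8 and 4x1 + x2 = 10 → (0.5, 8)
  x2 = 8 and x1 = 0 → (0, 8)

Vertices: (0, 0), (2.5, 0), (0.5, 8), (0, 8)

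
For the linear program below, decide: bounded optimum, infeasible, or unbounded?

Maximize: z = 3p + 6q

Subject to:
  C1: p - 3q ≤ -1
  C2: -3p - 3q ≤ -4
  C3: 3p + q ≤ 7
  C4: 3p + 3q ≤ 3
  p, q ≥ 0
C4 requires 3p + 3q ≤ 3, while C2 (-3p - 3q ≤ -4) is equivalent to 3p + 3q ≥ 4. Together they would need 4 ≤ 3p + 3q ≤ 3, which is impossible since 4 > 3. No point satisfies all constraints.

Infeasible: no point satisfies all constraints simultaneously.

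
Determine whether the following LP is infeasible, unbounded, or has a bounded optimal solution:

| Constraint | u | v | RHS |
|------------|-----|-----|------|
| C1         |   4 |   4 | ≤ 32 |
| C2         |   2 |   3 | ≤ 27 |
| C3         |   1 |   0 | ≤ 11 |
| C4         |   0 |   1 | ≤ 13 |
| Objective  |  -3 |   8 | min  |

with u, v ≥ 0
The point (8, 0) satisfies every constraint, so the LP is feasible; the constraints give u ≤ 11 and v ≤ 13, which with u, v ≥ 0 keep the feasible region inside a bounded box. A feasible, bounded LP attains a finite optimum at a vertex.

Evaluating z = -3u + 8v at each vertex:
  (0, 0): z = 0
  (8, 0): z = -24
  (0, 8): z = 64

The LP has an optimal solution: (8, 0) with z = -24.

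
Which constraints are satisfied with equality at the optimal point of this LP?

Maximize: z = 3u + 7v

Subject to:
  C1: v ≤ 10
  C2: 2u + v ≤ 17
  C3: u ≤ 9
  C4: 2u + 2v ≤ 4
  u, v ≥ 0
Optimal: u = 0, v = 2
Slack at optimum:
  C1: slack = 8
  C2: slack = 15
  C3: slack = 9
  C4: slack = 0 (binding)
  u ≥ 0: u = 0 (binding)
  v ≥ 0: v = 2
Binding constraints: C4, u ≥ 0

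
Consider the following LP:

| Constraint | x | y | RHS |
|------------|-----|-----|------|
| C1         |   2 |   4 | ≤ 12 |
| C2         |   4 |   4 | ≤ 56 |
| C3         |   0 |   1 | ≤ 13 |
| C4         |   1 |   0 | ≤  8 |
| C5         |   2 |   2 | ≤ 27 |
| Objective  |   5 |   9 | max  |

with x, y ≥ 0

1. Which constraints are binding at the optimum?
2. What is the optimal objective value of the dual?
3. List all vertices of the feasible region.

1. C1, y ≥ 0
2. 30 (by strong duality, equal to the primal optimum)
3. (0, 0), (6, 0), (0, 3)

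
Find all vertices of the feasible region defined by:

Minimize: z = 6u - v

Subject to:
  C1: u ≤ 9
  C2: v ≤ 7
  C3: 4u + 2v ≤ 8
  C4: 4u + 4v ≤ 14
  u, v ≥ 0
Each vertex is the intersection of two constraint boundaries that also satisfies all remaining constraints:
  u = 0 and v = 0 → (0, 0)
  4u + 2v = 8 and v = 0 → (2, 0)
  4u + 2v = 8 and 4u + 4v = 14 → (0.5, 3)
  4u + 4v = 14 and u = 0 → (0, 3.5)

Vertices: (0, 0), (2, 0), (0.5, 3), (0, 3.5)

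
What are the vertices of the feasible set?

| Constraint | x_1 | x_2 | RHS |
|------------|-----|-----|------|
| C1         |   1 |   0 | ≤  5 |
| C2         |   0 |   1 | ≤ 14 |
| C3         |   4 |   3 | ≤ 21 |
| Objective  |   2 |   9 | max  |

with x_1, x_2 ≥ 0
Each vertex is the intersection of two constraint boundaries that also satisfies all remaining constraints:
  x_1 = 0 and x_2 = 0 → (0, 0)
  x_1 = 5 and x_2 = 0 → (5, 0)
  x_1 = 5 and 4x_1 + 3x_2 = 21 → (5, 0.3333)
  4x_1 + 3x_2 = 21 and x_1 = 0 → (0, 7)

Vertices: (0, 0), (5, 0), (5, 0.3333), (0, 7)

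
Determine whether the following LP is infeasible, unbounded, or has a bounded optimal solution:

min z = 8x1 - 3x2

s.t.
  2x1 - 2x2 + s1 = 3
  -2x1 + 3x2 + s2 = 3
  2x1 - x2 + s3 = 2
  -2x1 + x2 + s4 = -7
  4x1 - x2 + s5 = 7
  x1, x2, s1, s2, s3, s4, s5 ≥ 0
The row 2x1 - x2 + s3 = 2 with s3 ≥ 0 requires 2x1 - x2 ≤ 2, while the row -2x1 + x2 + s4 = -7 with s4 ≥ 0 is equivalent to 2x1 - x2 ≥ 7. Together they would need 7 ≤ 2x1 - x2 ≤ 2, which is impossible since 7 > 2. No point satisfies all constraints.

Infeasible — the constraint set is empty.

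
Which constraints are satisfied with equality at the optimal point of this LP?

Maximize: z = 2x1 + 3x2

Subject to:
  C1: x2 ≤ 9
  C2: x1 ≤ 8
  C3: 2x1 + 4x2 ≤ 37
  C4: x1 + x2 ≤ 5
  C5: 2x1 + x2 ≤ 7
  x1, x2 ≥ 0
Optimal: x1 = 0, x2 = 5
Slack at optimum:
  C1: slack = 4
  C2: slack = 8
  C3: slack = 17
  C4: slack = 0 (binding)
  C5: slack = 2
  x1 ≥ 0: x1 = 0 (binding)
  x2 ≥ 0: x2 = 5
Binding constraints: C4, x1 ≥ 0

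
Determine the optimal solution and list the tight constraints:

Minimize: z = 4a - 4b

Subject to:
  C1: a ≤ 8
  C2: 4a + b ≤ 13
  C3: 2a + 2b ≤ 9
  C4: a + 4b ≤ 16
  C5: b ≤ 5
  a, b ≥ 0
Optimal: a = 0, b = 4
Slack at optimum:
  C1: slack = 8
  C2: slack = 9
  C3: slack = 1
  C4: slack = 0 (binding)
  C5: slack = 1
  a ≥ 0: a = 0 (binding)
  b ≥ 0: b = 4
Binding constraints: C4, a ≥ 0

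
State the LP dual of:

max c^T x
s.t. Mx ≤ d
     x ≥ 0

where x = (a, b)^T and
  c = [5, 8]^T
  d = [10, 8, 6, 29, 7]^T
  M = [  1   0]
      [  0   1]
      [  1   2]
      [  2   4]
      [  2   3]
Minimize: z = 10y1 + 8y2 + 6y3 + 29y4 + 7y5

Subject to:
  C1: -y1 - y3 - 2y4 - 2y5 ≤ -5
  C2: -y2 - 2y3 - 4y4 - 3y5 ≤ -8
  y1, y2, y3, y4, y5 ≥ 0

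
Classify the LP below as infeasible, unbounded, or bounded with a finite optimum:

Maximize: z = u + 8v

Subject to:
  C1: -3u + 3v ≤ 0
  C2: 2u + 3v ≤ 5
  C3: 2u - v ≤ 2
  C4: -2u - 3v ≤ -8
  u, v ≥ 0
C2 requires 2u + 3v ≤ 5, while C4 (-2u - 3v ≤ -8) is equivalent to 2u + 3v ≥ 8. Together they would need 8 ≤ 2u + 3v ≤ 5, which is impossible since 8 > 5. No point satisfies all constraints.

The feasible region is empty; the LP is infeasible.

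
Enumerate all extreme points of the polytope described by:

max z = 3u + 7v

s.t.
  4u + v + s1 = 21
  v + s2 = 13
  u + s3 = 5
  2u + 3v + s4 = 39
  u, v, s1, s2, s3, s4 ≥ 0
Each vertex is the intersection of two constraint boundaries that also satisfies all remaining constraints:
  u = 0 and v = 0 → (0, 0)
  u = 5 and v = 0 → (5, 0)
  4u + v = 21 and u = 5 → (5, 1)
  4u + v = 21 and 2u + 3v = 39 → (2.4, 11.4)
  v = 13 and 2u + 3v = 39 → (0, 13)

Vertices: (0, 0), (5, 0), (5, 1), (2.4, 11.4), (0, 13)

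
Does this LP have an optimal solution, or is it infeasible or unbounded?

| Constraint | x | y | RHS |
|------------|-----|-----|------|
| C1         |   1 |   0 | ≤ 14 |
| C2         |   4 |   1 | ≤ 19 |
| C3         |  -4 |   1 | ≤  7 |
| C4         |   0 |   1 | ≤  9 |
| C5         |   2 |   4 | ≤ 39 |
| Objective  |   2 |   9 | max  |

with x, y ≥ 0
The point (1.5, 9) satisfies every constraint, so the LP is feasible; the constraints give x ≤ 14 and y ≤ 9, which with x, y ≥ 0 keep the feasible region inside a bounded box. A feasible, bounded LP attains a finite optimum at a vertex.

Feasible with finite optimum z* = 84 at (1.5, 9).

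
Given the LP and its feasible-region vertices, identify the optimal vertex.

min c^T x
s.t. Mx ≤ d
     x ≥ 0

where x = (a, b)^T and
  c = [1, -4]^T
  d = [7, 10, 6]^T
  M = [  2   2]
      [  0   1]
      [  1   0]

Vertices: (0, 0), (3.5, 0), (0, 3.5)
Evaluating z = a - 4b at each vertex:
  (0, 0): z = 0
  (3.5, 0): z = 3.5
  (0, 3.5): z = -14

The smallest value is z = -14, attained at (0, 3.5).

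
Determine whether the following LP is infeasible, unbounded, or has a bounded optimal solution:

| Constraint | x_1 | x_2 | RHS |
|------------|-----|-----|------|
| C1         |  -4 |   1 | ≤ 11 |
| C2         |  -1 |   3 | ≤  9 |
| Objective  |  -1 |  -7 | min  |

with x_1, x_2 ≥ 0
Feasible point: (0, 0) satisfies every constraint, so the LP is feasible.
Direction d = (1, 0): for each constraint row a, a·d ≤ 0 —
  (-4)(1) + (1)(0) = -4 ≤ 0
  (-1)(1) + (3)(0) = -1 ≤ 0
and d ≥ 0, so (0, 0) + t·d stays feasible for every t ≥ 0. Along this ray z = -x_1 - 7x_2 changes by -1 per unit t, so z → −∞.

Unbounded: there is a feasible ray along which z → −∞.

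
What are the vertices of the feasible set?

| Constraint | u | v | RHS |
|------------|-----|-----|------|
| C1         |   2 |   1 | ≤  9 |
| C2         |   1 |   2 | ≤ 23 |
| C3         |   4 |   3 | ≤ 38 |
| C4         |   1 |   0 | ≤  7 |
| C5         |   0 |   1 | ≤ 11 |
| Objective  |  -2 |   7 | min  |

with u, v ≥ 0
Each vertex is the intersection of two constraint boundaries that also satisfies all remaining constraints:
  u = 0 and v = 0 → (0, 0)
  2u + v = 9 and v = 0 → (4.5, 0)
  2u + v = 9 and u = 0 → (0, 9)

Vertices: (0, 0), (4.5, 0), (0, 9)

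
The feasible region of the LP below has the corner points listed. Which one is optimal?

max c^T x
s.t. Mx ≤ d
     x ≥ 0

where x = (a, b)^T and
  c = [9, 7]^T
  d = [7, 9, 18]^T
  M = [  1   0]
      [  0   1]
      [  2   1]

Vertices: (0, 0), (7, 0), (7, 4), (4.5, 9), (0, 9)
(4.5, 9) with z = 103.5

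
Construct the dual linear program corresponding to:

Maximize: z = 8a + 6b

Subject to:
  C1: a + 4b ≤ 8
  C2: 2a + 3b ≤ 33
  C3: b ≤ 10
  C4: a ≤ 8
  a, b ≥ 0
Minimize: z = 8y1 + 33y2 + 10y3 + 8y4

Subject to:
  C1: -y1 - 2y2 - y4 ≤ -8
  C2: -4y1 - 3y2 - y3 ≤ -6
  y1, y2, y3, y4 ≥ 0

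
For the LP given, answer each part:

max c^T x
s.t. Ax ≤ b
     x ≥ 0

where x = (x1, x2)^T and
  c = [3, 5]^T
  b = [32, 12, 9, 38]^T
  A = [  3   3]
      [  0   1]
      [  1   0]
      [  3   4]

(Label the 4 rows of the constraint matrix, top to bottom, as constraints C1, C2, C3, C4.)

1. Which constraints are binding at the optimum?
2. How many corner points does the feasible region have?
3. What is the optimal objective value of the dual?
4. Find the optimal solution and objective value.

1. C4, x1 ≥ 0
2. 5
3. 47.5 (by strong duality, equal to the primal optimum)
4. x1 = 0, x2 = 9.5, z = 47.5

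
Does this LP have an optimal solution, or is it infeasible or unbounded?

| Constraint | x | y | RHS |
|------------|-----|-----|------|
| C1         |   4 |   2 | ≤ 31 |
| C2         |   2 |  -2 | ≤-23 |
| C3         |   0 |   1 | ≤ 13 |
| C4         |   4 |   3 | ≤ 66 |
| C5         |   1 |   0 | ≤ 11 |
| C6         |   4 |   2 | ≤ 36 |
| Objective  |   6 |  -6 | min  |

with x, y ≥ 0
The point (0, 13) satisfies every constraint, so the LP is feasible; the constraints give x ≤ 11 and y ≤ 13, which with x, y ≥ 0 keep the feasible region inside a bounded box. A feasible, bounded LP attains a finite optimum at a vertex.

Evaluating z = 6x - 6y at each vertex:
  (0, 11.5): z = -69
  (1.333, 12.83): z = -69
  (1.25, 13): z = -70.5
  (0, 13): z = -78

Feasible with finite optimum z* = -78 at (0, 13).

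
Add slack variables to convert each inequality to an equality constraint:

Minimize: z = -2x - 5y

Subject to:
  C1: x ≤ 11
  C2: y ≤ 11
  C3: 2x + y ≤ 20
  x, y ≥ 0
min z = -2x - 5y

s.t.
  x + s1 = 11
  y + s2 = 11
  2x + y + s3 = 20
  x, y, s1, s2, s3 ≥ 0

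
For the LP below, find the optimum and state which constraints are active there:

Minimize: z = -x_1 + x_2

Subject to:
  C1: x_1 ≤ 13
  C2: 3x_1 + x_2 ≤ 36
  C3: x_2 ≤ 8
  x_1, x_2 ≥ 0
Optimal: x_1 = 12, x_2 = 0
Binding: C2, x_2 ≥ 0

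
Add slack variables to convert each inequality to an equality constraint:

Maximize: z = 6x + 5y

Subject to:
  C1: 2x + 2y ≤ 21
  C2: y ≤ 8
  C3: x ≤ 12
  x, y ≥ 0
max z = 6x + 5y

s.t.
  2x + 2y + s1 = 21
  y + s2 = 8
  x + s3 = 12
  x, y, s1, s2, s3 ≥ 0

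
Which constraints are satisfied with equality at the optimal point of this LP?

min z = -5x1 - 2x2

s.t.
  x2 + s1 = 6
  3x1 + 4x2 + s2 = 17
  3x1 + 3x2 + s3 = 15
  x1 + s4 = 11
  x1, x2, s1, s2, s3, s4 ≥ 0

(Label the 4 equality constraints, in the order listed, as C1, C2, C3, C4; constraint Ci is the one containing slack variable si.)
Optimal: x1 = 5, x2 = 0
Slack at optimum:
  C1: slack = 6
  C2: slack = 2
  C3: slack = 0 (binding)
  C4: slack = 6
  x1 ≥ 0: x1 = 5
  x2 ≥ 0: x2 = 0 (binding)
Binding constraints: C3, x2 ≥ 0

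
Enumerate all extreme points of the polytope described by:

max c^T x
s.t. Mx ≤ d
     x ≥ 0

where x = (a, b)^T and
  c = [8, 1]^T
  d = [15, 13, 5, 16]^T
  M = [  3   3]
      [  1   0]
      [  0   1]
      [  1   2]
Each vertex is the intersection of two constraint boundaries that also satisfies all remaining constraints:
  a = 0 and b = 0 → (0, 0)
  3a + 3b = 15 and b = 0 → (5, 0)
  3a + 3b = 15 and b = 5 → (0, 5)

Vertices: (0, 0), (5, 0), (0, 5)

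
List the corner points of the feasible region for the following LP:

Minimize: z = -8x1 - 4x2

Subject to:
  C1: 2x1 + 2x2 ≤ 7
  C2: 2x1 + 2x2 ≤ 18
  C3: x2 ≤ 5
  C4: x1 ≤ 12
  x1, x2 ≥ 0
Each vertex is the intersection of two constraint boundaries that also satisfies all remaining constraints:
  x1 = 0 and x2 = 0 → (0, 0)
  2x1 + 2x2 = 7 and x2 = 0 → (3.5, 0)
  2x1 + 2x2 = 7 and x1 = 0 → (0, 3.5)

Vertices: (0, 0), (3.5, 0), (0, 3.5)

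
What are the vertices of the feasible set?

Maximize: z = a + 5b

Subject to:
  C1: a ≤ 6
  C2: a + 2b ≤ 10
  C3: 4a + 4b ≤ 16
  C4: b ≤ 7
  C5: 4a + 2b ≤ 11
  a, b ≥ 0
Each vertex is the intersection of two constraint boundaries that also satisfies all remaining constraints:
  a = 0 and b = 0 → (0, 0)
  4a + 2b = 11 and b = 0 → (2.75, 0)
  4a + 4b = 16 and 4a + 2b = 11 → (1.5, 2.5)
  4a + 4b = 16 and a = 0 → (0, 4)

Vertices: (0, 0), (2.75, 0), (1.5, 2.5), (0, 4)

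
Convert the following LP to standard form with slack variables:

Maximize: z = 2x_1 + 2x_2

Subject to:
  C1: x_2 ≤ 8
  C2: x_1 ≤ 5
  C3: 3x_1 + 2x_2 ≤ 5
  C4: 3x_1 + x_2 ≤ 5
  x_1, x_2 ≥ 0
max z = 2x_1 + 2x_2

s.t.
  x_2 + s1 = 8
  x_1 + s2 = 5
  3x_1 + 2x_2 + s3 = 5
  3x_1 + x_2 + s4 = 5
  x_1, x_2, s1, s2, s3, s4 ≥ 0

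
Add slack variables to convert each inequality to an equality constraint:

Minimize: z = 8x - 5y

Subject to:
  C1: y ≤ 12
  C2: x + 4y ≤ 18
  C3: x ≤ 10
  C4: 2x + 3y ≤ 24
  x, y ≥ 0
min z = 8x - 5y

s.t.
  y + s1 = 12
  x + 4y + s2 = 18
  x + s3 = 10
  2x + 3y + s4 = 24
  x, y, s1, s2, s3, s4 ≥ 0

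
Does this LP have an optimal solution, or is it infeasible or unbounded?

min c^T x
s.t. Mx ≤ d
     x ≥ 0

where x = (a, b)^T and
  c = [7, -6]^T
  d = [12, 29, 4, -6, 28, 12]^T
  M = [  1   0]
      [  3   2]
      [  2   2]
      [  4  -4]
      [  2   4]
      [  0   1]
The point (0, 2) satisfies every constraint, so the LP is feasible; the constraints give a ≤ 12 and b ≤ 12, which with a, b ≥ 0 keep the feasible region inside a bounded box. A feasible, bounded LP attains a finite optimum at a vertex.

Evaluating z = 7a - 6b at each vertex:
  (0, 1.5): z = -9
  (0.25, 1.75): z = -8.75
  (0, 2): z = -12

Feasible with finite optimum z* = -12 at (0, 2).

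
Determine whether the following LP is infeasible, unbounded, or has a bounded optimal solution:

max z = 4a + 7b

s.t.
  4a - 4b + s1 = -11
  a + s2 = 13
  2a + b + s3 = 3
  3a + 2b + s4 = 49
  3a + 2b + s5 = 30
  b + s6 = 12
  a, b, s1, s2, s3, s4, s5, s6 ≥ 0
The point (0, 3) satisfies every constraint, so the LP is feasible; the constraints give a ≤ 13 and b ≤ 12, which with a, b ≥ 0 keep the feasible region inside a bounded box. A feasible, bounded LP attains a finite optimum at a vertex.

The LP has an optimal solution: (0, 3) with z = 21.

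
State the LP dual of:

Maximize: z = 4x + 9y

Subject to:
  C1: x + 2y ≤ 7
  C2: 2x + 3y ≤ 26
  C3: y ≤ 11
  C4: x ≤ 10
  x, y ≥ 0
Minimize: z = 7y1 + 26y2 + 11y3 + 10y4

Subject to:
  C1: -y1 - 2y2 - y4 ≤ -4
  C2: -2y1 - 3y2 - y3 ≤ -9
  y1, y2, y3, y4 ≥ 0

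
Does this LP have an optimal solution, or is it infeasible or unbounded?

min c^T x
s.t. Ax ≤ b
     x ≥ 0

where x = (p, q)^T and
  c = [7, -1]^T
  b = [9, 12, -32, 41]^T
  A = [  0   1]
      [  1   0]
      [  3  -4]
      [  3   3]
The point (0, 9) satisfies every constraint, so the LP is feasible; the constraints give p ≤ 12 and q ≤ 9, which with p, q ≥ 0 keep the feasible region inside a bounded box. A feasible, bounded LP attains a finite optimum at a vertex.

Feasible with finite optimum z* = -9 at (0, 9).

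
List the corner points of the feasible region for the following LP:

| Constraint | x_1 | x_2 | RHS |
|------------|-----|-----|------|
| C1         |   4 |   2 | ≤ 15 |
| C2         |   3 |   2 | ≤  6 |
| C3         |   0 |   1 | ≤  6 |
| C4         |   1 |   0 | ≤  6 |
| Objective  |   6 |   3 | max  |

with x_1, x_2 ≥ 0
Each vertex is the intersection of two constraint boundaries that also satisfies all remaining constraints:
  x_1 = 0 and x_2 = 0 → (0, 0)
  3x_1 + 2x_2 = 6 and x_2 = 0 → (2, 0)
  3x_1 + 2x_2 = 6 and x_1 = 0 → (0, 3)

Vertices: (0, 0), (2, 0), (0, 3)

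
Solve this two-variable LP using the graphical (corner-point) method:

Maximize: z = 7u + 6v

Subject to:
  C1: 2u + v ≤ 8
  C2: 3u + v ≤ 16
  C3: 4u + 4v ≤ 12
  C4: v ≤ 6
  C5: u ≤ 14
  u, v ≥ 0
u = 3, v = 0, z = 21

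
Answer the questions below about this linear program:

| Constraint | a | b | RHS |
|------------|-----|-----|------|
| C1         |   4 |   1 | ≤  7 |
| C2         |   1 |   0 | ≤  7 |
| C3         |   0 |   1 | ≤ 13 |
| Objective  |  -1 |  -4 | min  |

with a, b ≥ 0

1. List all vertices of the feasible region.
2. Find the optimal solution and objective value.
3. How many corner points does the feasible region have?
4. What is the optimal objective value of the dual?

1. (0, 0), (1.75, 0), (0, 7)
2. a = 0, b = 7, z = -28
3. 3
4. -28 (by strong duality, equal to the primal optimum)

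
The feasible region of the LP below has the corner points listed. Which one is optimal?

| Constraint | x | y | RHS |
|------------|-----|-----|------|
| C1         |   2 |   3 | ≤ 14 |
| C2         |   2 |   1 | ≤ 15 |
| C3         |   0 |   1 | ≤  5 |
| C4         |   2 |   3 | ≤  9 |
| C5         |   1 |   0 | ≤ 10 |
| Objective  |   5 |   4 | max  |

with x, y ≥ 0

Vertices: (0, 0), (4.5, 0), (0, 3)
Evaluating z = 5x + 4y at each vertex:
  (0, 0): z = 0
  (4.5, 0): z = 22.5
  (0, 3): z = 12

The largest value is z = 22.5, attained at (4.5, 0).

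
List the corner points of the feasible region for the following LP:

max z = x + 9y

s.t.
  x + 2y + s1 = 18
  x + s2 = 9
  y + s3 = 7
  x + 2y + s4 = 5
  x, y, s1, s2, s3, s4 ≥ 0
Each vertex is the intersection of two constraint boundaries that also satisfies all remaining constraints:
  x = 0 and y = 0 → (0, 0)
  x + 2y = 5 and y = 0 → (5, 0)
  x + 2y = 5 and x = 0 → (0, 2.5)

Vertices: (0, 0), (5, 0), (0, 2.5)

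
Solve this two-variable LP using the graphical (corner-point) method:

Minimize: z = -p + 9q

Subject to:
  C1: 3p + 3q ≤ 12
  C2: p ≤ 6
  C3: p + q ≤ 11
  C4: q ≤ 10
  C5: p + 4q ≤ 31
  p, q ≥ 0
Each vertex is the intersection of two constraint boundaries that also satisfies all remaining constraints:
  p = 0 and q = 0 → (0, 0)
  3p + 3q = 12 and q = 0 → (4, 0)
  3p + 3q = 12 and p = 0 → (0, 4)

Evaluating z = -p + 9q at each vertex:
  (0, 0): z = 0
  (4, 0): z = -4
  (0, 4): z = 36

The minimum is at (4, 0) with z = -4.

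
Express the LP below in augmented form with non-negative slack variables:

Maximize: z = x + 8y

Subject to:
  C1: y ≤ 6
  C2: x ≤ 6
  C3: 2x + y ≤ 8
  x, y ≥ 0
max z = x + 8y

s.t.
  y + s1 = 6
  x + s2 = 6
  2x + y + s3 = 8
  x, y, s1, s2, s3 ≥ 0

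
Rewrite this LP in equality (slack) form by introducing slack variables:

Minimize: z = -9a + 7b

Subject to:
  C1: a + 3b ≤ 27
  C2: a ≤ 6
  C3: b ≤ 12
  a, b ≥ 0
min z = -9a + 7b

s.t.
  a + 3b + s1 = 27
  a + s2 = 6
  b + s3 = 12
  a, b, s1, s2, s3 ≥ 0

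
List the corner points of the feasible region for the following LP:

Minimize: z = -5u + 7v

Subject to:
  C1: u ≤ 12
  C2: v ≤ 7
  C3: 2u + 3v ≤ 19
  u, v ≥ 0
Each vertex is the intersection of two constraint boundaries that also satisfies all remaining constraints:
  u = 0 and v = 0 → (0, 0)
  2u + 3v = 19 and v = 0 → (9.5, 0)
  2u + 3v = 19 and u = 0 → (0, 6.333)

Vertices: (0, 0), (9.5, 0), (0, 6.333)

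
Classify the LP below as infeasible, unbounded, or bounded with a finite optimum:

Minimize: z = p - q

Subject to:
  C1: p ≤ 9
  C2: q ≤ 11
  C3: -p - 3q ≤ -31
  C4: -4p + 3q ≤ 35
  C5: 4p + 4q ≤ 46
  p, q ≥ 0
The point (0, 11) satisfies every constraint, so the LP is feasible; the constraints give p ≤ 9 and q ≤ 11, which with p, q ≥ 0 keep the feasible region inside a bounded box. A feasible, bounded LP attains a finite optimum at a vertex.

Evaluating z = p - q at each vertex:
  (0, 10.33): z = -10.33
  (1.75, 9.75): z = -8
  (0.5, 11): z = -10.5
  (0, 11): z = -11

Feasible with finite optimum z* = -11 at (0, 11).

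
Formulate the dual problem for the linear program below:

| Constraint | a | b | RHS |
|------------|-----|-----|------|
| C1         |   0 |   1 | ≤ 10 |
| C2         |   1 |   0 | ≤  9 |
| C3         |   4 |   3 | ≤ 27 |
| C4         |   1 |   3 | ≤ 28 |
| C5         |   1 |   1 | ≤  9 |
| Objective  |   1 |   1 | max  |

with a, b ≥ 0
Minimize: z = 10y1 + 9y2 + 27y3 + 28y4 + 9y5

Subject to:
  C1: -y2 - 4y3 - y4 - y5 ≤ -1
  C2: -y1 - 3y3 - 3y4 - y5 ≤ -1
  y1, y2, y3, y4, y5 ≥ 0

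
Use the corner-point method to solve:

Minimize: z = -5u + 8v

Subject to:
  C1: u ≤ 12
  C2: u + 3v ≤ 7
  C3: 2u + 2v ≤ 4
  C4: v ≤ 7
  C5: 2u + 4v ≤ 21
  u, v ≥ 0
Each vertex is the intersection of two constraint boundaries that also satisfies all remaining constraints:
  u = 0 and v = 0 → (0, 0)
  2u + 2v = 4 and v = 0 → (2, 0)
  2u + 2v = 4 and u = 0 → (0, 2)

Evaluating z = -5u + 8v at each vertex:
  (0, 0): z = 0
  (2, 0): z = -10
  (0, 2): z = 16

The minimum is at (2, 0) with z = -10.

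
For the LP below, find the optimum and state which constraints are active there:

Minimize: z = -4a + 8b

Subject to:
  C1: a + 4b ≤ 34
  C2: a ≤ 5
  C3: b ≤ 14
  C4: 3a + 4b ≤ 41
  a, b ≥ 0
Optimal: a = 5, b = 0
Binding: C2, b ≥ 0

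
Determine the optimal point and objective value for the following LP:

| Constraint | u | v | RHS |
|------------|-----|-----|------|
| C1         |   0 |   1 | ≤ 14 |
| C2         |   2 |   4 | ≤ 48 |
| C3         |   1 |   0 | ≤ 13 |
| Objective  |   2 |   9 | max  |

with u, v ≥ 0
u = 0, v = 12, z = 108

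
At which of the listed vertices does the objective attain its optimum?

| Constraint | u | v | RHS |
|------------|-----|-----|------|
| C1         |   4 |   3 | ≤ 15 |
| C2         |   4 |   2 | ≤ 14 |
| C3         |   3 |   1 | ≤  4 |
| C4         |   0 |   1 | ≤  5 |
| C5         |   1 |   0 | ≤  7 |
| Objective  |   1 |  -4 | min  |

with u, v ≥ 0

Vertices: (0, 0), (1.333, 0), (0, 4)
Evaluating z = u - 4v at each vertex:
  (0, 0): z = 0
  (1.333, 0): z = 1.333
  (0, 4): z = -16

The smallest value is z = -16, attained at (0, 4).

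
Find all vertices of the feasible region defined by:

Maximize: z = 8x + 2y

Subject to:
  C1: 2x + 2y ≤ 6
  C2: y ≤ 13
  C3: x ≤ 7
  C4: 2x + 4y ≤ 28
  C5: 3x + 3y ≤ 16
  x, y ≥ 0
Each vertex is the intersection of two constraint boundaries that also satisfies all remaining constraints:
  x = 0 and y = 0 → (0, 0)
  2x + 2y = 6 and y = 0 → (3, 0)
  2x + 2y = 6 and x = 0 → (0, 3)

Vertices: (0, 0), (3, 0), (0, 3)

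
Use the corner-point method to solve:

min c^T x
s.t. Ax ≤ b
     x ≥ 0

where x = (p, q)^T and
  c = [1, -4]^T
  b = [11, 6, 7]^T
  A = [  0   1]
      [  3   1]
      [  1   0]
p = 0, q = 6, z = -24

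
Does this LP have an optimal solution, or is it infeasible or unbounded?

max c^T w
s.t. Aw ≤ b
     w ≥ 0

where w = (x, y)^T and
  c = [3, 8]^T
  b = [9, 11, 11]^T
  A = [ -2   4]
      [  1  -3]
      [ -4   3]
Feasible point: (0, 0) satisfies every constraint, so the LP is feasible.
Direction d = (2, 1): for each constraint row a, a·d ≤ 0 —
  (-2)(2) + (4)(1) = 0 ≤ 0
  (1)(2) + (-3)(1) = -1 ≤ 0
  (-4)(2) + (3)(1) = -5 ≤ 0
and d ≥ 0, so (0, 0) + t·d stays feasible for every t ≥ 0. Along this ray z = 3x + 8y changes by 14 per unit t, so z → +∞.

The LP is unbounded; z can be made arbitrarily large.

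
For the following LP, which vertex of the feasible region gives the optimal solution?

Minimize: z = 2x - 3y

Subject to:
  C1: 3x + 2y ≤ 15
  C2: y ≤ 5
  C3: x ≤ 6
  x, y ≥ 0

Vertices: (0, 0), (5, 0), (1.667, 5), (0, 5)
(0, 5) with z = -15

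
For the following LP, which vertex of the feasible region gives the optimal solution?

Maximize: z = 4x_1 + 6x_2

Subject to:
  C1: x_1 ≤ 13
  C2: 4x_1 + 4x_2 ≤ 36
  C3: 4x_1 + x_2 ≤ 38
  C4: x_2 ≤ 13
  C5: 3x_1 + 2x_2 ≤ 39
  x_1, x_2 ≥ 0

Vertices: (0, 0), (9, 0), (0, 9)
(0, 9) with z = 54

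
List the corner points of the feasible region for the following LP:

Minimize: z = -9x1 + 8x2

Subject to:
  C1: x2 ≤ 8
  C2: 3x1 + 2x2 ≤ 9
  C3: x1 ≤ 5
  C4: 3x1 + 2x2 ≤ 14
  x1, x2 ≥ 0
Each vertex is the intersection of two constraint boundaries that also satisfies all remaining constraints:
  x1 = 0 and x2 = 0 → (0, 0)
  3x1 + 2x2 = 9 and x2 = 0 → (3, 0)
  3x1 + 2x2 = 9 and x1 = 0 → (0, 4.5)

Vertices: (0, 0), (3, 0), (0, 4.5)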